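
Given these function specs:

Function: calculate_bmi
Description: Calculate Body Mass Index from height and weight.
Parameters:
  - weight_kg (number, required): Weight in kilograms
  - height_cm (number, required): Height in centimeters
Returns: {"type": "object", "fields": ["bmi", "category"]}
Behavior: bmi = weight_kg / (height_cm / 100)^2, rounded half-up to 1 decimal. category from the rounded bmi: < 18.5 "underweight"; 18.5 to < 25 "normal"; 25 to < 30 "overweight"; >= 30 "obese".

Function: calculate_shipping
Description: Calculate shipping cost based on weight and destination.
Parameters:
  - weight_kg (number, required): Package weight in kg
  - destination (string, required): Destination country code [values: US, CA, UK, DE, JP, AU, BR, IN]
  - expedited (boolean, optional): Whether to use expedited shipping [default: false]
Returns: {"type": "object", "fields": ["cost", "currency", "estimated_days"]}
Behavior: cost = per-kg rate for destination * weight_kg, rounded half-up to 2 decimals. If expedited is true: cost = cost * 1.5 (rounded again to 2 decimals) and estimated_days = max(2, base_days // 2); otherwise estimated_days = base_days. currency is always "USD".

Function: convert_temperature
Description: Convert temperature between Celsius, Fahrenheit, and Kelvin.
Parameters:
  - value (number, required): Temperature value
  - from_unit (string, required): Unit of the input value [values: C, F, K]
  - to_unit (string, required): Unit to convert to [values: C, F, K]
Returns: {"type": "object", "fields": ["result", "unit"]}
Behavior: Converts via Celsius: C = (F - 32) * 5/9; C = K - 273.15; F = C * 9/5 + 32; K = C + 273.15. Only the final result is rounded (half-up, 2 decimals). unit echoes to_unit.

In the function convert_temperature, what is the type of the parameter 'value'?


The convert_temperature spec declares:
  - value (number, required): Temperature value
Type:
number


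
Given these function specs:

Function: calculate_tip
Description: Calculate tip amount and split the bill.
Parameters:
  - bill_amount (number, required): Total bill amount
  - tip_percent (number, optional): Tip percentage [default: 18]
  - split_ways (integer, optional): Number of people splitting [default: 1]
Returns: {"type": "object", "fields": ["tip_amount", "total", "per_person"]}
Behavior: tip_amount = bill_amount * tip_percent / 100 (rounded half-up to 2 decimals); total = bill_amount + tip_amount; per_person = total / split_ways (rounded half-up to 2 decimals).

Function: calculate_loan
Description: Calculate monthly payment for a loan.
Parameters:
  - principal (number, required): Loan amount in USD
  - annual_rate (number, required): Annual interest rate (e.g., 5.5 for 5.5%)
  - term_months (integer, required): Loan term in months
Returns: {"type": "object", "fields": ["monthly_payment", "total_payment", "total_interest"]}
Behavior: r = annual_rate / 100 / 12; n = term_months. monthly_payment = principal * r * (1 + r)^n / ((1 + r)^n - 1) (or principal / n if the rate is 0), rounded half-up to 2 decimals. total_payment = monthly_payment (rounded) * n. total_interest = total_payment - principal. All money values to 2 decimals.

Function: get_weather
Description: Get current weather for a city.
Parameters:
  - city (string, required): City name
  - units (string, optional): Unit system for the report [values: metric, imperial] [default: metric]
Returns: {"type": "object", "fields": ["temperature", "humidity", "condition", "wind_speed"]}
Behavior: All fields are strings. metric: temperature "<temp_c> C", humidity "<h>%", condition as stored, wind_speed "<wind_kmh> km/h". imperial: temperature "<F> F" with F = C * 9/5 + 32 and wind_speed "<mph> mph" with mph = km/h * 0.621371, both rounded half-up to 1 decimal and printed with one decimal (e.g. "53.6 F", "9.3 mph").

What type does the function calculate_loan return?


The calculate_loan spec declares Returns: {"type": "object", "fields": ["monthly_payment", "total_payment", "total_interest"]}
Type:
object


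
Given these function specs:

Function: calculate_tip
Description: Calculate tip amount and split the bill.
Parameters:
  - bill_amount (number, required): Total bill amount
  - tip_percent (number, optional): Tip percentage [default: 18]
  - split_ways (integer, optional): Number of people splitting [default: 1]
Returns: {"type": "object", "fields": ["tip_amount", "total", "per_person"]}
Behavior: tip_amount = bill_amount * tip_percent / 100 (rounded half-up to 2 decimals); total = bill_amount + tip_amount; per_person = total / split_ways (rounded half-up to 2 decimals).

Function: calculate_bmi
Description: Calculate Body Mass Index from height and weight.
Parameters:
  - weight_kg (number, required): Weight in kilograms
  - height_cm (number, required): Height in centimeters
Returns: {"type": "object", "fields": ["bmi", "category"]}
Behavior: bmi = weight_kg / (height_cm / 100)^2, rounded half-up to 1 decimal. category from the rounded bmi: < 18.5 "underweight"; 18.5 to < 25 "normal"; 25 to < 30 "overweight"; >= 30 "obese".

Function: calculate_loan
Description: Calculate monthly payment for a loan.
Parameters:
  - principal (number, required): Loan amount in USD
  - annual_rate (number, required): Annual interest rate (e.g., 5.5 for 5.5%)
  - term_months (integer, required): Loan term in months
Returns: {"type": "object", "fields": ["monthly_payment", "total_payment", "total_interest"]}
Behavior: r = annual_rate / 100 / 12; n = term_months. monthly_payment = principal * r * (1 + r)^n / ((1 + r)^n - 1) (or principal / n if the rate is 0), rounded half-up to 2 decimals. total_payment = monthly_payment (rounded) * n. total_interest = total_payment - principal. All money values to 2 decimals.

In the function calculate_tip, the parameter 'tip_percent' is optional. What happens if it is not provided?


The calculate_tip spec declares:
  - tip_percent (number, optional): Tip percentage [default: 18]
It defaults to 18


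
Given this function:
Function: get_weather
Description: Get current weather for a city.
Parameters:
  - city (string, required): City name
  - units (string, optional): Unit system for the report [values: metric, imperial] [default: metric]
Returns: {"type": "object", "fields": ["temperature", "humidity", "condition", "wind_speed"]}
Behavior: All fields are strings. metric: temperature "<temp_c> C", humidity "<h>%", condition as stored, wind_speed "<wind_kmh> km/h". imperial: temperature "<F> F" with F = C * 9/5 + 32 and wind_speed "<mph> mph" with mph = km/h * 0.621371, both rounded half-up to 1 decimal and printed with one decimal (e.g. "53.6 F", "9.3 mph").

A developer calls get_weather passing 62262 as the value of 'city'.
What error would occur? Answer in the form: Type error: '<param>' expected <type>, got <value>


Spec: 'city' is declared as string; 62262 is an integer.
Type error: 'city' expected string, got 62262


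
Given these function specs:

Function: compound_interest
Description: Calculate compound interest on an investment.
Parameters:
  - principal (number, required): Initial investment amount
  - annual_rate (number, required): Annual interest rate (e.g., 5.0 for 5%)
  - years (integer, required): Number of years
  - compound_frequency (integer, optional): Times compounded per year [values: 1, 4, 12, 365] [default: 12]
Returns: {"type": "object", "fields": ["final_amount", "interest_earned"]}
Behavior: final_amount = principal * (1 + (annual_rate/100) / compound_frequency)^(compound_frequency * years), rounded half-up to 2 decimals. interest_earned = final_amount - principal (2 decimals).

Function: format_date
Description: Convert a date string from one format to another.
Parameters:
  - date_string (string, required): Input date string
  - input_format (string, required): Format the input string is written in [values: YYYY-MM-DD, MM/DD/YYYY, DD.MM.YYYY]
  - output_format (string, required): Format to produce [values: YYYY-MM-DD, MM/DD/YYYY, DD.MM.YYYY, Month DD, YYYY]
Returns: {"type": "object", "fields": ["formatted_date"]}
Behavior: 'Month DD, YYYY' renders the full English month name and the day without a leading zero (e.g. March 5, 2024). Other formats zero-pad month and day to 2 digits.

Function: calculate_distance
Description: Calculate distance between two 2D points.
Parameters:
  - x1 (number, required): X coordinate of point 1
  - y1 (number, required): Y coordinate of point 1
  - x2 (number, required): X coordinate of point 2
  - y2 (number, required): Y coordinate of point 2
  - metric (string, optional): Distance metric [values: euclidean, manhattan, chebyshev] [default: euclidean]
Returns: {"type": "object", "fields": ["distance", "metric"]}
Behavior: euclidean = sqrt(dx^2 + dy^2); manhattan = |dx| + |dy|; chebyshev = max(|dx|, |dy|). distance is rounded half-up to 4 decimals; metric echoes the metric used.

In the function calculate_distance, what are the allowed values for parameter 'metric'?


The calculate_distance spec declares:
  - metric (string, optional): Distance metric [values: euclidean, manhattan, chebyshev] [default: euclidean]
Allowed values:
euclidean, manhattan, chebyshev


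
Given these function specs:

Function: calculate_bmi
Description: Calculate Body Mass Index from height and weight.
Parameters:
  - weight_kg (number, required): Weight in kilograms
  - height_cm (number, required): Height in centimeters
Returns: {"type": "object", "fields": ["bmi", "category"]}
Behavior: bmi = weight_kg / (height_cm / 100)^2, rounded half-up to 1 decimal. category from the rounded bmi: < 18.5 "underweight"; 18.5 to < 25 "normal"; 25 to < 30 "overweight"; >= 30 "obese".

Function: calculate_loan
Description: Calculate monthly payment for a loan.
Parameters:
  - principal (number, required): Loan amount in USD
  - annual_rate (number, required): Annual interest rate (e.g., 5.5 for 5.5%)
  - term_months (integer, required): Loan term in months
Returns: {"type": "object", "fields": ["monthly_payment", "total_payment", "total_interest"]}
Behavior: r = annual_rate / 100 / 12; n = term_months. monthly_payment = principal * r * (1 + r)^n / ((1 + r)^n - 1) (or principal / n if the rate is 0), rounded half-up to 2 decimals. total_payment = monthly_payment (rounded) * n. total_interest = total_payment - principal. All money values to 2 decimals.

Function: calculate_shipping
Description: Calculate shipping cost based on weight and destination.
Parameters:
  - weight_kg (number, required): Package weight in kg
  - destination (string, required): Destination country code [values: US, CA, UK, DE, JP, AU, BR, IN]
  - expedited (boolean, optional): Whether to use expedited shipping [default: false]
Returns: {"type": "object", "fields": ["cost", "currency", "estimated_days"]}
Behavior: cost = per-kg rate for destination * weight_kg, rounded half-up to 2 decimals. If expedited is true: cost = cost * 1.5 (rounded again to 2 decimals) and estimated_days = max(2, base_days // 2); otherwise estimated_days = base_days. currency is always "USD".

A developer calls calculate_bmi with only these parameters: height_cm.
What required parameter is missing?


Required parameters: weight_kg, height_cm
Provided: height_cm
Missing: weight_kg
weight_kg


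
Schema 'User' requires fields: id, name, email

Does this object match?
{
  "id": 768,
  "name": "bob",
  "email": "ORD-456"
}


Checking required fields... All present.
Valid - all required fields present


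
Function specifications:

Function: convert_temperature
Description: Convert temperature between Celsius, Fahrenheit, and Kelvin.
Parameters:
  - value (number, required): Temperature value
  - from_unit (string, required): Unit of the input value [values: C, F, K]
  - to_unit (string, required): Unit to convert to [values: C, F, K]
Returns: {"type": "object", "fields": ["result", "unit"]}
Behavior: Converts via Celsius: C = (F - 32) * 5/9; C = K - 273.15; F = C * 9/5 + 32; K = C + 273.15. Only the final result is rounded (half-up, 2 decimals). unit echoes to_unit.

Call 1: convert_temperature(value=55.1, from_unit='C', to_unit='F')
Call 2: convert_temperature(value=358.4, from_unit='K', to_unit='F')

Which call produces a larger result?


Call 1:
  Input already in C: 55.1
  To F: 55.1 * 9/5 + 32 = 131.18
  Round to 2 decimals: 131.18
  -> 131.18 F
Call 2:
  To C: 358.4 - 273.15 = 85.25
  To F: 85.25 * 9/5 + 32 = 185.45
  Round to 2 decimals: 185.45
  -> 185.45 F
Call 2 (185.45 F)


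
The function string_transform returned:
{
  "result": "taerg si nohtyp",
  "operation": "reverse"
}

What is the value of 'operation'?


reverse


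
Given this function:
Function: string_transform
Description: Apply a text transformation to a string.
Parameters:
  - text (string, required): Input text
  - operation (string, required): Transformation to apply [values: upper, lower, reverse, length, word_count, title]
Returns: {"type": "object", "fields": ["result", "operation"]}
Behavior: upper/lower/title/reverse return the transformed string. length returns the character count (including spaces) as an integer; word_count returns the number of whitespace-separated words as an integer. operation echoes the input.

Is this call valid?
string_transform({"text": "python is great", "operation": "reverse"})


Checking all required parameters present and types match... All valid.
Valid


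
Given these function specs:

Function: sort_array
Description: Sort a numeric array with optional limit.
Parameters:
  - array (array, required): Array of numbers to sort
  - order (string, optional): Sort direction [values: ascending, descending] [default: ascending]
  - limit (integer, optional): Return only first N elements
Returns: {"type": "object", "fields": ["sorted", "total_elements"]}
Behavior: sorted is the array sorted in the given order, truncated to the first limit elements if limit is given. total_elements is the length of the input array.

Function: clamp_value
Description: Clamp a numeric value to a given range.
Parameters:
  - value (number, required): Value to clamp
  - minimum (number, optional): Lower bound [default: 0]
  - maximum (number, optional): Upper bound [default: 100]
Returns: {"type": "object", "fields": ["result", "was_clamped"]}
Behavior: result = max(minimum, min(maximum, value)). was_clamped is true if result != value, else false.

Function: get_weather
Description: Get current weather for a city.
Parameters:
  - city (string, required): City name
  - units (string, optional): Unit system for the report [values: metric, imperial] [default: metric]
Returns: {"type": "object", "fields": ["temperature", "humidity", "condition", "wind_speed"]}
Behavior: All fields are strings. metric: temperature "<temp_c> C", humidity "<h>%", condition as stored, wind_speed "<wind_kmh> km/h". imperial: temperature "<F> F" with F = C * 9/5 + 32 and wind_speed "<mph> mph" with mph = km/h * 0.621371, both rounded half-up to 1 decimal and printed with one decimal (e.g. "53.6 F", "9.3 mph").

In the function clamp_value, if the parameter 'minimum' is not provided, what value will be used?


The clamp_value spec declares:
  - minimum (number, optional): Lower bound [default: 0]
Default:
0


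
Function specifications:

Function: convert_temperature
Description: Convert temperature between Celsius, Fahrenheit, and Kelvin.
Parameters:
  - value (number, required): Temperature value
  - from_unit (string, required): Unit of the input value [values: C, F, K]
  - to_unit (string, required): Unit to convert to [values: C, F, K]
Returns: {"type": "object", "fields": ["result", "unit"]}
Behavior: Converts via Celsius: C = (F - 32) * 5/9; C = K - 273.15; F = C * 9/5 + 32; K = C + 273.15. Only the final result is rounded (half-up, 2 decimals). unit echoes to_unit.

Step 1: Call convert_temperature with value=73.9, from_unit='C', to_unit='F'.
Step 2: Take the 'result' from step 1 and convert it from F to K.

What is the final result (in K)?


Step 1: convert_temperature(value=73.9, from_unit=C, to_unit=F)
  Input already in C: 73.9
  To F: 73.9 * 9/5 + 32 = 165.02
  Round to 2 decimals: 165.02
  -> result = 165.02 F
Step 2: convert_temperature(value=165.02, from_unit=F, to_unit=K)
  To C: (165.02 - 32) * 5/9 = 73.9
  To K: 73.9 + 273.15 = 347.05
  Round to 2 decimals: 347.05
  -> result = 347.05 K
347.05 K


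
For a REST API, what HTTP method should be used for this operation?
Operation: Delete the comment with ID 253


GET = read, POST = create, PUT = update/replace, DELETE = remove
This operation is a removal.
DELETE


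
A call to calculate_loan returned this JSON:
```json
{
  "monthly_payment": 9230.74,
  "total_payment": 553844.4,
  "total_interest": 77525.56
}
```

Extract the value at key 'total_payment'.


553844.4


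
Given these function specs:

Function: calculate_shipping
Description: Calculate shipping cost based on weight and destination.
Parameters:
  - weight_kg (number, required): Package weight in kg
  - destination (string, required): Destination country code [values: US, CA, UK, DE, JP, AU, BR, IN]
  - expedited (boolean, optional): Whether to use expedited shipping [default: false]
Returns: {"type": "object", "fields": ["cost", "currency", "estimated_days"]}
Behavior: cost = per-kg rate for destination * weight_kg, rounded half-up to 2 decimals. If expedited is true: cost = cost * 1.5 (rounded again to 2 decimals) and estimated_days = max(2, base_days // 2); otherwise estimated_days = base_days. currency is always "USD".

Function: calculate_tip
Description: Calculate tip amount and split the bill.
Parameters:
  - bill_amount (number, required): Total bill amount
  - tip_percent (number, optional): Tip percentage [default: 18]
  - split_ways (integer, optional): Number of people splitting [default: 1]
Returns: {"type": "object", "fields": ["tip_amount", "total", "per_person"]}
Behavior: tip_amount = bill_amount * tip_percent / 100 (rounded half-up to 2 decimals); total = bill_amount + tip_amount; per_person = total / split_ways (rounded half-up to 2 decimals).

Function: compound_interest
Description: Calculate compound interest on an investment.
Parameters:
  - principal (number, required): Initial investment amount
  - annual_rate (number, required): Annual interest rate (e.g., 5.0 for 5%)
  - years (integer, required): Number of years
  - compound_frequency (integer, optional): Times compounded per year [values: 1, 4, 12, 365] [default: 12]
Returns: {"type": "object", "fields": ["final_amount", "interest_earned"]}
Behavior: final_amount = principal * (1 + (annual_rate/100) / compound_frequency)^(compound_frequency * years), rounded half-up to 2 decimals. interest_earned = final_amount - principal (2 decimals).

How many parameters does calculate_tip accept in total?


Parameters of calculate_tip: bill_amount (required), tip_percent (optional), split_ways (optional)
Total:
3


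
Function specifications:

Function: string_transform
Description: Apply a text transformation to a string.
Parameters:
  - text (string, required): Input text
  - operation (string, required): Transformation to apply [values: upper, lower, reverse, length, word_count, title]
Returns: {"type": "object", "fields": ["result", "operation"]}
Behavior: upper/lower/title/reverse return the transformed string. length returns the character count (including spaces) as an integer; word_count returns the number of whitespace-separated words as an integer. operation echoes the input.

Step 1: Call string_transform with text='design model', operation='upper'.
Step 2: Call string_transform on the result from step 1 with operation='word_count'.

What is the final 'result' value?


Step 1: string_transform(text='design model', operation='upper')
  -> result = 'DESIGN MODEL'
Step 2: string_transform(text='DESIGN MODEL', operation='word_count')
  words: DESIGN, MODEL -> 2
  -> result = 2
2


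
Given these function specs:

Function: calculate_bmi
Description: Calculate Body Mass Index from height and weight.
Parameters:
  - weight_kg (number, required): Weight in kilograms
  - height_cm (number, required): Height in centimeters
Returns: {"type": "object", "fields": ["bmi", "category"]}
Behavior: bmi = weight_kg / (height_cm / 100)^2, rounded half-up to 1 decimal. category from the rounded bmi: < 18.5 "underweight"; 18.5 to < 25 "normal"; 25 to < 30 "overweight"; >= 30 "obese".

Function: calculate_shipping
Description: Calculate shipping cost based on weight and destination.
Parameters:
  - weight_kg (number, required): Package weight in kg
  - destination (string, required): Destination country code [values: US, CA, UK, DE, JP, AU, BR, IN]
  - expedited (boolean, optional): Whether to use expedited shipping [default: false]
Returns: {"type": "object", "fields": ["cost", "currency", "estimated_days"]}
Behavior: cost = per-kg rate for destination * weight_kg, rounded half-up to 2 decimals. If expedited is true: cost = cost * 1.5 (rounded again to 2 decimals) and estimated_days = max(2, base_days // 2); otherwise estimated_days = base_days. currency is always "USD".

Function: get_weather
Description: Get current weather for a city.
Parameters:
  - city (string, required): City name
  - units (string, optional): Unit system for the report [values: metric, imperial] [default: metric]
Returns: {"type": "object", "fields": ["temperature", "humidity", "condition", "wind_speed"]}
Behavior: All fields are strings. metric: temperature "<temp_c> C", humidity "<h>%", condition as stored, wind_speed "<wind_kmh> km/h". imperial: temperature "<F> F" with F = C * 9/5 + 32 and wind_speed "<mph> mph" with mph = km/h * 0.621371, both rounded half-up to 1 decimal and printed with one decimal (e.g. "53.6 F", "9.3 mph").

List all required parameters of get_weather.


Parameters of get_weather and their required/optional flag:
  city: required
  units: optional
city


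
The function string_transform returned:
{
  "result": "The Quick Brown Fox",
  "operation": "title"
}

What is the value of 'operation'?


title


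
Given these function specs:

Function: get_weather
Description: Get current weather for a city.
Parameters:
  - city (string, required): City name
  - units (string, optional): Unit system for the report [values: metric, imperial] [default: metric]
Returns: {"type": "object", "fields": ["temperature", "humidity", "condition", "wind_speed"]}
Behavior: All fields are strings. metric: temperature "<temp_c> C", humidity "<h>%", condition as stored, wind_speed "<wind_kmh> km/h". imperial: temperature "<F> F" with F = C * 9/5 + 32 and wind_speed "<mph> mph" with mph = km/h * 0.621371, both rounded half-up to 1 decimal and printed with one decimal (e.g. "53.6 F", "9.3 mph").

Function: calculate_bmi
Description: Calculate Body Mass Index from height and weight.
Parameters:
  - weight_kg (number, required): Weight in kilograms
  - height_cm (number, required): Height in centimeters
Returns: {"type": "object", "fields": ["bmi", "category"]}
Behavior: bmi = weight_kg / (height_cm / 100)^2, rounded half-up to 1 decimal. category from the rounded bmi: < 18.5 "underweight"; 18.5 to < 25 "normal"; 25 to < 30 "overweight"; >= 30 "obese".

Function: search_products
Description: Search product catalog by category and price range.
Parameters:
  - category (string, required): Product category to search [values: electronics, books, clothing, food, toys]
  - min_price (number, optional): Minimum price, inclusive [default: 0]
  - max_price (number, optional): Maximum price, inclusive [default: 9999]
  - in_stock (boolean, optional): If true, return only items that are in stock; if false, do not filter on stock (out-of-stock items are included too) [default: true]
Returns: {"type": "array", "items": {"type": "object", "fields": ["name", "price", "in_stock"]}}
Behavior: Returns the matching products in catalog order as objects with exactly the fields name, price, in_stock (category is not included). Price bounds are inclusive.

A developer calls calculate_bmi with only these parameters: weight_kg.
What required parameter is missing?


Required parameters: weight_kg, height_cm
Provided: weight_kg
Missing: height_cm
height_cm


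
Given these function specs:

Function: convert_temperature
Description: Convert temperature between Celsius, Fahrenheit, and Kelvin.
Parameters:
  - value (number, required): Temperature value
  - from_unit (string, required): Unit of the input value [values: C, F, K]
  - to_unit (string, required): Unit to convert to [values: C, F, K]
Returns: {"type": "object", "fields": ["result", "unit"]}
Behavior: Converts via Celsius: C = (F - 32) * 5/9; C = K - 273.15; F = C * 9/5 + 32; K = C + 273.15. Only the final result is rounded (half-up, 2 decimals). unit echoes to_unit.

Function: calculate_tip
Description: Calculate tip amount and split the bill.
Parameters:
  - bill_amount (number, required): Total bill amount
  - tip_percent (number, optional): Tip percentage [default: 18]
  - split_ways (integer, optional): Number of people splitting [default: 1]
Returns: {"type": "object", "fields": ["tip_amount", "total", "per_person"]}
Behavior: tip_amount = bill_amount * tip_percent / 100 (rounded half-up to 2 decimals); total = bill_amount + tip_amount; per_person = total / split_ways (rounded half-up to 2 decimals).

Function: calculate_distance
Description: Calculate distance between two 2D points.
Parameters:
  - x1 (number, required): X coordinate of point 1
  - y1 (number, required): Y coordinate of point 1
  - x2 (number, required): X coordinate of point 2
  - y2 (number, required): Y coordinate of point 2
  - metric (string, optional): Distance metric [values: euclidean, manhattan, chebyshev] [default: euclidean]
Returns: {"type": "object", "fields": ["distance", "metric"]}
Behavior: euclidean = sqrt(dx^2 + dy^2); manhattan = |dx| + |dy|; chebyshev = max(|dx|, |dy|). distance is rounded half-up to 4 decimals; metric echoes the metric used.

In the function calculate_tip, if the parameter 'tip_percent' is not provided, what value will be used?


The calculate_tip spec declares:
  - tip_percent (number, optional): Tip percentage [default: 18]
Default:
18


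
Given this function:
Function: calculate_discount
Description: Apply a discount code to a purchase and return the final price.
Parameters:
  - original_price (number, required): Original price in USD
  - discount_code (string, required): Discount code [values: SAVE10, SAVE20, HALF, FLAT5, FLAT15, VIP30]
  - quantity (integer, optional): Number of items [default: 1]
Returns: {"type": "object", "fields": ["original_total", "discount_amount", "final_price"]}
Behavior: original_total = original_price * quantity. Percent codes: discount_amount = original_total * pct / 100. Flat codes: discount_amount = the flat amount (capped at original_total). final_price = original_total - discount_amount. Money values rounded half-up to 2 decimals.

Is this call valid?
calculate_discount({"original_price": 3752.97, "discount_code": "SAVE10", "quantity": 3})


Checking all required parameters present and types match... All valid.
Valid


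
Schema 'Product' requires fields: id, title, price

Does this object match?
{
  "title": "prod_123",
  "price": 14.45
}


Checking required fields...
Missing: id
Invalid - missing required field 'id'


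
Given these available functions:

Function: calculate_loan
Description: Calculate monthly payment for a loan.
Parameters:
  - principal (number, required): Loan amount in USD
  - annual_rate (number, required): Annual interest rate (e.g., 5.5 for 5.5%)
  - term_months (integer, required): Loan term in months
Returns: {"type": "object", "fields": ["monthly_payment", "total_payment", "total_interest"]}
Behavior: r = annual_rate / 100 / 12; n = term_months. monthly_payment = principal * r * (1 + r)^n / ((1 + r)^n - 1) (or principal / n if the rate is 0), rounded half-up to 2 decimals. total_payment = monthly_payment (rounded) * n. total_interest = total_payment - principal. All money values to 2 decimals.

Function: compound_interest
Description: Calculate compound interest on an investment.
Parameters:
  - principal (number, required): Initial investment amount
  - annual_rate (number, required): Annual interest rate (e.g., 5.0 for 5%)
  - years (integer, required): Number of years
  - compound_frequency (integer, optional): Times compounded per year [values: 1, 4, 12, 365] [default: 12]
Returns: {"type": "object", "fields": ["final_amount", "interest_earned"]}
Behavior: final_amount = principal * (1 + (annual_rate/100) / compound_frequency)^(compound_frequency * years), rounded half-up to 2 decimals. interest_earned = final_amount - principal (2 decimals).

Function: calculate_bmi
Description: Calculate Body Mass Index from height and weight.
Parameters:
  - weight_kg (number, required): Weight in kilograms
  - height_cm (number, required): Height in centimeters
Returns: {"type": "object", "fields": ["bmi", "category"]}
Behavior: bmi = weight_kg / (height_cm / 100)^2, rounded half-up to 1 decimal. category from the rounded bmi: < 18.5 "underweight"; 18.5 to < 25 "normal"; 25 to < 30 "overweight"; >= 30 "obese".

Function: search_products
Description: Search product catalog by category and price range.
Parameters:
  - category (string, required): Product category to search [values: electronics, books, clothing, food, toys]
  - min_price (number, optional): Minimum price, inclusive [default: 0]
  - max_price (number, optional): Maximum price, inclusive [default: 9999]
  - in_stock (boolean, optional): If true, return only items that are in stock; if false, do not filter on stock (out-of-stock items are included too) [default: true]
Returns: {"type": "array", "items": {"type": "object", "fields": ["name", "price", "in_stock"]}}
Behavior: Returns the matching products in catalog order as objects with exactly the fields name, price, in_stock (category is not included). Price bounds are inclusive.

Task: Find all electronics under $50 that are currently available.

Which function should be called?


The task needs a function whose description is: Search product catalog by category and price range.
search_products


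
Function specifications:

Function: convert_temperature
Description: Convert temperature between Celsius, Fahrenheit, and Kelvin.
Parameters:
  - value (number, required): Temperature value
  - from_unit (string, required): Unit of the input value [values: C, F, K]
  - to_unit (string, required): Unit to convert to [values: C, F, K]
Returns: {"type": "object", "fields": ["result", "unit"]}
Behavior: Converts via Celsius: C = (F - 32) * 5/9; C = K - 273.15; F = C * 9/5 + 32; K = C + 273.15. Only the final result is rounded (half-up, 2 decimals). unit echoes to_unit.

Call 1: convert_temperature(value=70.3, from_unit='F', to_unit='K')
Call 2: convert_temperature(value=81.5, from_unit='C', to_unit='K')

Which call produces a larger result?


Call 1:
  To C: (70.3 - 32) * 5/9 = 21.277778
  To K: 21.277778 + 273.15 = 294.427778
  Round to 2 decimals: 294.43
  -> 294.43 K
Call 2:
  Input already in C: 81.5
  To K: 81.5 + 273.15 = 354.65
  Round to 2 decimals: 354.65
  -> 354.65 K
Call 2 (354.65 K)


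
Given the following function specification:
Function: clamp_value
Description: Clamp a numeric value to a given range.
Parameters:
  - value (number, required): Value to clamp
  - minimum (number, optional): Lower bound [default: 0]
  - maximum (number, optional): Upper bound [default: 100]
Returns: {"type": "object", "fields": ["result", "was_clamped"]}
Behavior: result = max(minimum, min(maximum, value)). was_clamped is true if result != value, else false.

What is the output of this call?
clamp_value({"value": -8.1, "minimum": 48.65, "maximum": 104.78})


result = max(48.65, min(104.78, -8.1)) = max(48.65, -8.1) = 48.65
was_clamped = (48.65 != -8.1) = true
Output:
{"result": 48.65, "was_clamped": true}


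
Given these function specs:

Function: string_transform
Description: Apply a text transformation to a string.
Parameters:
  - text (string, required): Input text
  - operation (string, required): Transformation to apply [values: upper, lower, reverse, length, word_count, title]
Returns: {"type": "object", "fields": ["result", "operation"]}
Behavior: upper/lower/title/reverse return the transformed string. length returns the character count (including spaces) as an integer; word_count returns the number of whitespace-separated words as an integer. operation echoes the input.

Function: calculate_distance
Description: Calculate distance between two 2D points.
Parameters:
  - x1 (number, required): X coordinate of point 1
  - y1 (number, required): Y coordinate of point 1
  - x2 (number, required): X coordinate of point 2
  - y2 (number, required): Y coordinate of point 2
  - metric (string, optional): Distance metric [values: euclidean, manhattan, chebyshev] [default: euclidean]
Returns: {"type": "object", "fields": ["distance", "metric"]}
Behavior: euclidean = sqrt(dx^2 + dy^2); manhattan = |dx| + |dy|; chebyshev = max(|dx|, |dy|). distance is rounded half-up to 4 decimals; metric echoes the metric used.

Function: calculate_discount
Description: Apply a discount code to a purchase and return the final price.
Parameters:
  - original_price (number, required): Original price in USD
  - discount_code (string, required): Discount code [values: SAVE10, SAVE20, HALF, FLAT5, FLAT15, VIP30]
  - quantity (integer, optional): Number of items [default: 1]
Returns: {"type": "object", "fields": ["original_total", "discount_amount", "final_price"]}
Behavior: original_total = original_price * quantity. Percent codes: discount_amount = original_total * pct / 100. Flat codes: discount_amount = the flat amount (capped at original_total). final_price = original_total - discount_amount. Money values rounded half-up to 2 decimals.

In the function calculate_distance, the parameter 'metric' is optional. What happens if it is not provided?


The calculate_distance spec declares:
  - metric (string, optional): Distance metric [values: euclidean, manhattan, chebyshev] [default: euclidean]
It defaults to euclidean


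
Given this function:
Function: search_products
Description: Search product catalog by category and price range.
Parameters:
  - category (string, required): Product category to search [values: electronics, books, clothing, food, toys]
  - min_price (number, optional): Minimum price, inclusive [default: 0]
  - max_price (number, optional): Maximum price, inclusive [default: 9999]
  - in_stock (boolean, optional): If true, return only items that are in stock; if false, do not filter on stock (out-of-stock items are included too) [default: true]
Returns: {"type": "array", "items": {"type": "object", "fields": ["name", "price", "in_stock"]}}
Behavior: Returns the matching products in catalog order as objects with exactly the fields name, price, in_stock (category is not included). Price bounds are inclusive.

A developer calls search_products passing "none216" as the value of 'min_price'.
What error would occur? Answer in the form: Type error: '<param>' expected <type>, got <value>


Spec: 'min_price' is declared as number; "none216" is a string.
Type error: 'min_price' expected number, got "none216"


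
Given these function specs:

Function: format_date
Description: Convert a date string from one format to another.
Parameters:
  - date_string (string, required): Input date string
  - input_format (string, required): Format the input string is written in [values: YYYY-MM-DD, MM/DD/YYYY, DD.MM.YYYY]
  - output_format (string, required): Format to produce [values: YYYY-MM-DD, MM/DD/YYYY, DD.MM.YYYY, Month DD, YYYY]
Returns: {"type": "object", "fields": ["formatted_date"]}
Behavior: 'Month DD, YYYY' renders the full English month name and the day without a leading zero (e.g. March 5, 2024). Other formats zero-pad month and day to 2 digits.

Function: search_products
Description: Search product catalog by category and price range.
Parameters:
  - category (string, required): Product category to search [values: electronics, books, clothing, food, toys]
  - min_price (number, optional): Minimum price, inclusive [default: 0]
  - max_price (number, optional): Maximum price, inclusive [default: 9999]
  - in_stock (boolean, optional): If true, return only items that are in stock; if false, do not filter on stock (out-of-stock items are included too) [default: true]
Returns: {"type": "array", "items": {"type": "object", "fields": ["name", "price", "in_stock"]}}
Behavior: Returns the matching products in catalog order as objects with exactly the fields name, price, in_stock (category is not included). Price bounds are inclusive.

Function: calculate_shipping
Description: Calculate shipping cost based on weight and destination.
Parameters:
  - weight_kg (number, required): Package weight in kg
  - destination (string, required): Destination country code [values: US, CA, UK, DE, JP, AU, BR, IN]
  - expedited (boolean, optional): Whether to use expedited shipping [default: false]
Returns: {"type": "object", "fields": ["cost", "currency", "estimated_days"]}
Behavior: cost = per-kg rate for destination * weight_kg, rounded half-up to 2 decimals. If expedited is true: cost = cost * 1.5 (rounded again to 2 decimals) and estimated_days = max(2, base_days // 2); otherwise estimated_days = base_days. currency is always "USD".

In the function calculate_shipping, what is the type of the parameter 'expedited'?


The calculate_shipping spec declares:
  - expedited (boolean, optional): Whether to use expedited shipping [default: false]
Type:
boolean


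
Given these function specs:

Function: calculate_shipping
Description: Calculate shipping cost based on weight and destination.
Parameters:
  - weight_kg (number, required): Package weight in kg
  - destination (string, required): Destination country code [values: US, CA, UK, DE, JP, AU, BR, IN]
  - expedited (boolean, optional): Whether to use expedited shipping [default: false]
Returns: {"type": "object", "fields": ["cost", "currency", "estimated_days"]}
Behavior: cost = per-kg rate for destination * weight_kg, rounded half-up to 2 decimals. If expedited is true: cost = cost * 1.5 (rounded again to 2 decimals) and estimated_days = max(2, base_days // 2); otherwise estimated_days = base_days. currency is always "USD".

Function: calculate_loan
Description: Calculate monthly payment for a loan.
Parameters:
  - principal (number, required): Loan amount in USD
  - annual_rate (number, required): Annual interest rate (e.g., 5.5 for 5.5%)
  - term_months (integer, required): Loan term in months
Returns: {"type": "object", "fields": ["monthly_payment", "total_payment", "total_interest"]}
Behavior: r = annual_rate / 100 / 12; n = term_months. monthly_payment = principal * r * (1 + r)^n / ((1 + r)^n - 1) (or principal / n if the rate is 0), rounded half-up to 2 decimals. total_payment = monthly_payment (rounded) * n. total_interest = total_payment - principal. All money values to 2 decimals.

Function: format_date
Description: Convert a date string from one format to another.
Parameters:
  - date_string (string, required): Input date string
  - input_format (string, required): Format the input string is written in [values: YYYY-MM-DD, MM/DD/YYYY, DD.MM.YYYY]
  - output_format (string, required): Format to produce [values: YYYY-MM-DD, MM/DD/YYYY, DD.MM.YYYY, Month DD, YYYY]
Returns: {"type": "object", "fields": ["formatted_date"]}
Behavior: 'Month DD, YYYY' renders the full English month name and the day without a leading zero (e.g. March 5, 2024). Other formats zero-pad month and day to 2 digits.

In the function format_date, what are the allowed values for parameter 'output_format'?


The format_date spec declares:
  - output_format (string, required): Format to produce [values: YYYY-MM-DD, MM/DD/YYYY, DD.MM.YYYY, Month DD, YYYY]
Allowed values:
YYYY-MM-DD, MM/DD/YYYY, DD.MM.YYYY, Month DD, YYYY


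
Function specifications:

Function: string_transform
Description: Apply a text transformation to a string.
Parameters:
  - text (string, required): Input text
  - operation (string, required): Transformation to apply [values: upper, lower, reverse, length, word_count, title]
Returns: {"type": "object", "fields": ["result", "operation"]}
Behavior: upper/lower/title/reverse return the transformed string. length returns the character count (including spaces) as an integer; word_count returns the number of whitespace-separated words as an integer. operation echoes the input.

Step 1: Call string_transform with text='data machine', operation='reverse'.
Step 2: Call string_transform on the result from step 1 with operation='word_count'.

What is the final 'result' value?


Step 1: string_transform(text='data machine', operation='reverse')
  -> result = 'enihcam atad'
Step 2: string_transform(text='enihcam atad', operation='word_count')
  words: enihcam, atad -> 2
  -> result = 2
2
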